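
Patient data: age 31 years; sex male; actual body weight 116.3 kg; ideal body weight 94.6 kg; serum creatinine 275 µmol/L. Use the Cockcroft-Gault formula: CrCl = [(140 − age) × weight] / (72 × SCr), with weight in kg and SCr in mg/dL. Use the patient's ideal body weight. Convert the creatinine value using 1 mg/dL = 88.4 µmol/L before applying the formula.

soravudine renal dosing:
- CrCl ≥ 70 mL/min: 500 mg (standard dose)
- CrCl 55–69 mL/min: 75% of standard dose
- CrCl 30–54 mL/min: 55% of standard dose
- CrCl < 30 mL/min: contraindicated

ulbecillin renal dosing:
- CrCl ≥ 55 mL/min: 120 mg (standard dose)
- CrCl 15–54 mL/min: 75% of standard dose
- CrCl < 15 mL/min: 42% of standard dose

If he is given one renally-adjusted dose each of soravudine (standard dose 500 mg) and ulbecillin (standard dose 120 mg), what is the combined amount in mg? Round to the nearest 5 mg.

365 mg

SCr = 275 / 88.4 = 3.111 mg/dL
CrCl = (140 − 31) × 94.6 / (72 × 3.111) = 10311.4 / 223.99 ≈ 46.0 mL/min
CrCl ≈ 46 mL/min.
soravudine: 30–54 mL/min → 55% of 500 mg = 275 mg.
ulbecillin: 15–54 mL/min → 75% of 120 mg = 90 mg.
Total = 275 + 90 = 365 mg.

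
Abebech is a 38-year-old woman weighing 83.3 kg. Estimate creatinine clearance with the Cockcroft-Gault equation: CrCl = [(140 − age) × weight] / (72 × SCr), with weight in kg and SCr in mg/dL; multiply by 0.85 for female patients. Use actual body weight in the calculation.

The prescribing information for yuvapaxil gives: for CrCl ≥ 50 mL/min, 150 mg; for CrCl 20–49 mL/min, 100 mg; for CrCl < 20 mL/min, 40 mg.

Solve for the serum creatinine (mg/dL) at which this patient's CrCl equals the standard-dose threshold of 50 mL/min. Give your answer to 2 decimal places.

Standard dose requires CrCl ≥ 50 mL/min.
Set (140 − 38) × 83.3 × 0.85 / (72 × SCr) = 50
SCr = (140 − 38) × 83.3 × 0.85 / (72 × 50) = 2.006 mg/dL

2.01 mg/dL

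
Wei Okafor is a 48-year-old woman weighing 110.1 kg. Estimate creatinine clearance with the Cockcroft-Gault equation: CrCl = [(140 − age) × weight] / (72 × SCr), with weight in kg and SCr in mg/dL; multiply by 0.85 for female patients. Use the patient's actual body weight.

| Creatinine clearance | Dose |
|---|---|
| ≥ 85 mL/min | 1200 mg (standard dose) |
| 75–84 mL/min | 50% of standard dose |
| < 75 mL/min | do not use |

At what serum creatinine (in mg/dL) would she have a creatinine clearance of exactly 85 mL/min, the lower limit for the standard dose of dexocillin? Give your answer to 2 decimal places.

Standard dose requires CrCl ≥ 85 mL/min.
Set (140 − 48) × 110.1 × 0.85 / (72 × SCr) = 85
SCr = (140 − 48) × 110.1 × 0.85 / (72 × 85) = 1.407 mg/dL

1.41 mg/dL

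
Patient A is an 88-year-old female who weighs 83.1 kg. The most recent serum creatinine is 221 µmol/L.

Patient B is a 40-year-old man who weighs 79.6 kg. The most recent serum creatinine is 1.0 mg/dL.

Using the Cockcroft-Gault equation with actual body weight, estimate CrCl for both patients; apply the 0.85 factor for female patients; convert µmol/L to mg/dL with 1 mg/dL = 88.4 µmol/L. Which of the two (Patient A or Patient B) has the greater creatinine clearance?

Patient B

Patient A: SCr = 221 / 88.4 = 2.5 mg/dL
Patient A: CrCl = (140 − 88) × 83.1 / (72 × 2.5) × 0.85 = 4321.2 / 180.00 × 0.85 ≈ 20.4 mL/min
Patient B: CrCl = (140 − 40) × 79.6 / (72 × 1) = 7960.0 / 72.00 ≈ 110.6 mL/min
20.4 vs 110.6 mL/min → Patient B is higher.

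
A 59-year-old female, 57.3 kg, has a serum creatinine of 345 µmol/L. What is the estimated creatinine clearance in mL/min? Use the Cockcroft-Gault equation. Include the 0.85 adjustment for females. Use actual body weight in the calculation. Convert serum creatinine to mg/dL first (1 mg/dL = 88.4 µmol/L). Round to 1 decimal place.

SCr = 345 / 88.4 = 3.903 mg/dL
CrCl = (140 − 59) × 57.3 / (72 × 3.903) × 0.85 = 4641.3 / 281.02 × 0.85 ≈ 14.0 mL/min

14.0 mL/min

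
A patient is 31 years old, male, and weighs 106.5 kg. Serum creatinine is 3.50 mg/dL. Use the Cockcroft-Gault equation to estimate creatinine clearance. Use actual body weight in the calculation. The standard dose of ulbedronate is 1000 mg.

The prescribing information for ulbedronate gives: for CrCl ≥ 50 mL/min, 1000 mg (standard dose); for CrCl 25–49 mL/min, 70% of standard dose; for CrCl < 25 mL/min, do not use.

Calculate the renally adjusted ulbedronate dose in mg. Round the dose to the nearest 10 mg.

700 mg

CrCl = (140 − 31) × 106.5 / (72 × 3.5) = 11608.5 / 252.00 ≈ 46.1 mL/min
CrCl ≈ 46 mL/min → bracket 25–49 mL/min.
70% of 1000 mg = 700 mg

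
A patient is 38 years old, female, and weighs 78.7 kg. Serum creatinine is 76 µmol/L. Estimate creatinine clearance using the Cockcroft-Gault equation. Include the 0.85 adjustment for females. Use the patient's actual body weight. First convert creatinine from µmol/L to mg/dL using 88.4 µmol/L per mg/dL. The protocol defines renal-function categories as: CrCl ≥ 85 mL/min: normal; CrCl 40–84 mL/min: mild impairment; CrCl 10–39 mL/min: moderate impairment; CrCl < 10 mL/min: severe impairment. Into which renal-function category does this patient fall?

SCr = 76 / 88.4 = 0.86 mg/dL
CrCl = (140 − 38) × 78.7 / (72 × 0.86) × 0.85 = 8027.4 / 61.92 × 0.85 ≈ 110.2 mL/min
110 mL/min falls in the 'normal' range.

normal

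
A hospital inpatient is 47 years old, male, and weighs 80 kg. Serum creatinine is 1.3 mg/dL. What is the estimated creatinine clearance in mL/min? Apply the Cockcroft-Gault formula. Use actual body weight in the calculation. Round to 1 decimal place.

79.5 mL/min

CrCl = (140 − 47) × 80 / (72 × 1.3) = 7440.0 / 93.60 ≈ 79.5 mL/min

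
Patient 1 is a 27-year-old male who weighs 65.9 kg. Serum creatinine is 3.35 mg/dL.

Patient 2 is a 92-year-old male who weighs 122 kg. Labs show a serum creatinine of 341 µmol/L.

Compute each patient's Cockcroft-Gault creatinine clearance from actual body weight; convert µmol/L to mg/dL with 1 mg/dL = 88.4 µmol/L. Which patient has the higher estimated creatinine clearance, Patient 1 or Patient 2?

Patient 1: CrCl = (140 − 27) × 65.9 / (72 × 3.35) = 7446.7 / 241.20 ≈ 30.9 mL/min
Patient 2: SCr = 341 / 88.4 = 3.857 mg/dL
Patient 2: CrCl = (140 − 92) × 122 / (72 × 3.857) = 5856.0 / 277.70 ≈ 21.1 mL/min
30.9 vs 21.1 mL/min → Patient 1 is higher.

Patient 1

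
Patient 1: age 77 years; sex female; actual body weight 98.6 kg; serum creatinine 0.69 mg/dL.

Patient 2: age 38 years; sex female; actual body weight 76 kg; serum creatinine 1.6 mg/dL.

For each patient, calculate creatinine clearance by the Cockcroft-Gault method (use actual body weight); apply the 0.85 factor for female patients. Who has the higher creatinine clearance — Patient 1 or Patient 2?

Patient 1

Patient 1: CrCl = (140 − 77) × 98.6 / (72 × 0.69) × 0.85 = 6211.8 / 49.68 × 0.85 ≈ 106.3 mL/min
Patient 2: CrCl = (140 − 38) × 76 / (72 × 1.6) × 0.85 = 7752.0 / 115.20 × 0.85 ≈ 57.2 mL/min
106.3 vs 57.2 mL/min → Patient 1 is higher.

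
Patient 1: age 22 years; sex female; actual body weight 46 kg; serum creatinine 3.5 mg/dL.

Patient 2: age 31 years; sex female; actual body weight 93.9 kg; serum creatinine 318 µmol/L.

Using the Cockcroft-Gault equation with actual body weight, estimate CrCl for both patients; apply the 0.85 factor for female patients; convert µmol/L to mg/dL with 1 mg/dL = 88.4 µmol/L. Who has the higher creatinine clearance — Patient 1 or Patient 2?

Patient 1: CrCl = (140 − 22) × 46 / (72 × 3.5) × 0.85 = 5428.0 / 252.00 × 0.85 ≈ 18.3 mL/min
Patient 2: SCr = 318 / 88.4 = 3.597 mg/dL
Patient 2: CrCl = (140 − 31) × 93.9 / (72 × 3.597) × 0.85 = 10235.1 / 258.98 × 0.85 ≈ 33.6 mL/min
18.3 vs 33.6 mL/min → Patient 2 is higher.

Patient 2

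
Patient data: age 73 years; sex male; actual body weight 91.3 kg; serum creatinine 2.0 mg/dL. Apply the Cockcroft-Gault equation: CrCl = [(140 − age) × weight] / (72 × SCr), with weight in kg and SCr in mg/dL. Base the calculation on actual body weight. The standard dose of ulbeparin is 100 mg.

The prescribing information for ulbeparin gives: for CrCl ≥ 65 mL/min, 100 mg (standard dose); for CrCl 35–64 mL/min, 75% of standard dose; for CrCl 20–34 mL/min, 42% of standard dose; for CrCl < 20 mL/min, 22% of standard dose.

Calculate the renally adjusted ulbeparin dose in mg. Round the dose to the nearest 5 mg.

75 mg

CrCl = (140 − 73) × 91.3 / (72 × 2) = 6117.1 / 144.00 ≈ 42.5 mL/min
CrCl ≈ 42 mL/min → bracket 35–64 mL/min.
75% of 100 mg = 75 mg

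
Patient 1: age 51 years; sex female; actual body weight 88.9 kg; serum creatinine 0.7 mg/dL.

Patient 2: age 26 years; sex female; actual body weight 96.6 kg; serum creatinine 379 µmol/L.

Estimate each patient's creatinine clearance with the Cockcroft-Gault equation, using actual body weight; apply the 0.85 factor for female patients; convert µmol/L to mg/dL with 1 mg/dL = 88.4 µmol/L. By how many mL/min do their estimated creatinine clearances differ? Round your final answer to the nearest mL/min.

Patient 1: CrCl = (140 − 51) × 88.9 / (72 × 0.7) × 0.85 = 7912.1 / 50.40 × 0.85 ≈ 133.4 mL/min
Patient 2: SCr = 379 / 88.4 = 4.287 mg/dL
Patient 2: CrCl = (140 − 26) × 96.6 / (72 × 4.287) × 0.85 = 11012.4 / 308.66 × 0.85 ≈ 30.3 mL/min
|133.4 − 30.3| = 103.1 mL/min

103 mL/min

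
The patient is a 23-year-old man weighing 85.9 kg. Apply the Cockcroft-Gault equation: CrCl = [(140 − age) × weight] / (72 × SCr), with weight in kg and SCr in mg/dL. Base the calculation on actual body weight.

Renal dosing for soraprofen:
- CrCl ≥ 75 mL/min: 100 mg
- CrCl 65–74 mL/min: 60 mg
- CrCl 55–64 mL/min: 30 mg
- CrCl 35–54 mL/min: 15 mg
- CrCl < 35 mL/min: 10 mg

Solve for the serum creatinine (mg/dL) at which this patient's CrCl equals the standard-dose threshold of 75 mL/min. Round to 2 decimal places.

Standard dose requires CrCl ≥ 75 mL/min.
Set (140 − 23) × 85.9 / (72 × SCr) = 75
SCr = (140 − 23) × 85.9 / (72 × 75) = 1.861 mg/dL

1.86 mg/dL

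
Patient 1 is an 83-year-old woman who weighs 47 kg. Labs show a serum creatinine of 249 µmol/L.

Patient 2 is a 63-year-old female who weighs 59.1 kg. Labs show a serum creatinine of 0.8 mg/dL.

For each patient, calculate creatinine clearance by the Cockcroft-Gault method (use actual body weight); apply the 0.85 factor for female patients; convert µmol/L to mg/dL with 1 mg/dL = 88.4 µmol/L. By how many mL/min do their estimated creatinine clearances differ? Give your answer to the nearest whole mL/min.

56 mL/min

Patient 1: SCr = 249 / 88.4 = 2.817 mg/dL
Patient 1: CrCl = (140 − 83) × 47 / (72 × 2.817) × 0.85 = 2679.0 / 202.82 × 0.85 ≈ 11.2 mL/min
Patient 2: CrCl = (140 − 63) × 59.1 / (72 × 0.8) × 0.85 = 4550.7 / 57.60 × 0.85 ≈ 67.2 mL/min
|11.2 − 67.2| = 56.0 mL/min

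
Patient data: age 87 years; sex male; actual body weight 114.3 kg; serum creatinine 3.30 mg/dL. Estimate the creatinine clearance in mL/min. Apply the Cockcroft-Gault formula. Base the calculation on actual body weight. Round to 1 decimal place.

CrCl = (140 − 87) × 114.3 / (72 × 3.3) = 6057.9 / 237.60 ≈ 25.5 mL/min

25.5 mL/min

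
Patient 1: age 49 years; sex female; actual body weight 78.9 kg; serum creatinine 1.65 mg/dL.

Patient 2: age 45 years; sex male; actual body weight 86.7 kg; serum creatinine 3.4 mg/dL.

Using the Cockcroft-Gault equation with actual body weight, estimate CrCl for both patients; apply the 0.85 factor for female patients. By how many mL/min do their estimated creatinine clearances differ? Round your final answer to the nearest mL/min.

Patient 1: CrCl = (140 − 49) × 78.9 / (72 × 1.65) × 0.85 = 7179.9 / 118.80 × 0.85 ≈ 51.4 mL/min
Patient 2: CrCl = (140 − 45) × 86.7 / (72 × 3.4) = 8236.5 / 244.80 ≈ 33.6 mL/min
|51.4 − 33.6| = 17.8 mL/min

18 mL/min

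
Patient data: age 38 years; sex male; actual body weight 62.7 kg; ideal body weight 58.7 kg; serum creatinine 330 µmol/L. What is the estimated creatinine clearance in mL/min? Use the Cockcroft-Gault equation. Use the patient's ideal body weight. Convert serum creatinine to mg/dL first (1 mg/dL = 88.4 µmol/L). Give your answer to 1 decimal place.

22.3 mL/min

SCr = 330 / 88.4 = 3.733 mg/dL
CrCl = (140 − 38) × 58.7 / (72 × 3.733) = 5987.4 / 268.78 ≈ 22.3 mL/min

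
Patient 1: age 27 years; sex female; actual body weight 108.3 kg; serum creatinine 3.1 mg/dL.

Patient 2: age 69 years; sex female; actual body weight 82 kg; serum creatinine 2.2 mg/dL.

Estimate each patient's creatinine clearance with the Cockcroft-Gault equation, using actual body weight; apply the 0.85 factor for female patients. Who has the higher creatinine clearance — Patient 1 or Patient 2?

Patient 1

Patient 1: CrCl = (140 − 27) × 108.3 / (72 × 3.1) × 0.85 = 12237.9 / 223.20 × 0.85 ≈ 46.6 mL/min
Patient 2: CrCl = (140 − 69) × 82 / (72 × 2.2) × 0.85 = 5822.0 / 158.40 × 0.85 ≈ 31.2 mL/min
46.6 vs 31.2 mL/min → Patient 1 is higher.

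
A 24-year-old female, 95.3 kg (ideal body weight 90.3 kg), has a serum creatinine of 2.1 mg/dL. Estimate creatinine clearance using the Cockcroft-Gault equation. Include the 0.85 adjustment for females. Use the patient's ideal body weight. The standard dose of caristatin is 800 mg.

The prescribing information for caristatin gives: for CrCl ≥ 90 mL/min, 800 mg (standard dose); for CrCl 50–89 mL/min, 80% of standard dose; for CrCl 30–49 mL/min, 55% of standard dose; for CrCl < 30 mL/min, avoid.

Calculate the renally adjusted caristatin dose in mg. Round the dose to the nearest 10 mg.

CrCl = (140 − 24) × 90.3 / (72 × 2.1) × 0.85 = 10474.8 / 151.20 × 0.85 ≈ 58.9 mL/min
CrCl ≈ 59 mL/min → bracket 50–89 mL/min.
80% of 800 mg = 640 mg

640 mg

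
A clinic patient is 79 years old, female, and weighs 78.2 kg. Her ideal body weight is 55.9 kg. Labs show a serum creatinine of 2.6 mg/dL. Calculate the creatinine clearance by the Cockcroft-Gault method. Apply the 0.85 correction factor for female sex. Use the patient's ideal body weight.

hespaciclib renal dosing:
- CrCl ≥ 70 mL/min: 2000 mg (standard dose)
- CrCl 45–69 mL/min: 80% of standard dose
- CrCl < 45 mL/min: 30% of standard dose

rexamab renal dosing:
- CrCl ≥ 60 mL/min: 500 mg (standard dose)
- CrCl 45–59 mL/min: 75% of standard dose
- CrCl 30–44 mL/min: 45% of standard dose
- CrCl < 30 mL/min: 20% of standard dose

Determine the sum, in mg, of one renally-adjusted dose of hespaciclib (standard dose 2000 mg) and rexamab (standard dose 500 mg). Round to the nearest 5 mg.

700 mg

CrCl = (140 − 79) × 55.9 / (72 × 2.6) × 0.85 = 3409.9 / 187.20 × 0.85 ≈ 15.5 mL/min
CrCl ≈ 15 mL/min.
hespaciclib: < 45 mL/min → 30% of 2000 mg = 600 mg.
rexamab: < 30 mL/min → 20% of 500 mg = 100 mg.
Total = 600 + 100 = 700 mg.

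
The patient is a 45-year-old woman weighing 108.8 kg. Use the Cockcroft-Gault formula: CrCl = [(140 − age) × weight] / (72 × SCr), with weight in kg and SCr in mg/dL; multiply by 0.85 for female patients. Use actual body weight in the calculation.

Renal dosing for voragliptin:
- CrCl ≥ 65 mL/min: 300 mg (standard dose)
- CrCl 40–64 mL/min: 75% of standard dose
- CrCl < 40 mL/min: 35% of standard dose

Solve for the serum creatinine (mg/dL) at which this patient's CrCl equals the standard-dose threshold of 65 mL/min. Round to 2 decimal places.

1.88 mg/dL

Standard dose requires CrCl ≥ 65 mL/min.
Set (140 − 45) × 108.8 × 0.85 / (72 × SCr) = 65
SCr = (140 − 45) × 108.8 × 0.85 / (72 × 65) = 1.877 mg/dL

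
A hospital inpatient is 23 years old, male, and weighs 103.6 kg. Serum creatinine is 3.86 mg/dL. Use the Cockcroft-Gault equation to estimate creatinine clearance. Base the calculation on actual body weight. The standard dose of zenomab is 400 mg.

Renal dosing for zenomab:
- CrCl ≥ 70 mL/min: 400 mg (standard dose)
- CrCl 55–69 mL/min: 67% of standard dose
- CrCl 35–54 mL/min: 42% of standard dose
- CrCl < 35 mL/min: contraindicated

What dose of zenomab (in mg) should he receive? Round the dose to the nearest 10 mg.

CrCl = (140 − 23) × 103.6 / (72 × 3.86) = 12121.2 / 277.92 ≈ 43.6 mL/min
CrCl ≈ 44 mL/min → bracket 35–54 mL/min.
42% of 400 mg = 168 mg → 170 mg

170 mg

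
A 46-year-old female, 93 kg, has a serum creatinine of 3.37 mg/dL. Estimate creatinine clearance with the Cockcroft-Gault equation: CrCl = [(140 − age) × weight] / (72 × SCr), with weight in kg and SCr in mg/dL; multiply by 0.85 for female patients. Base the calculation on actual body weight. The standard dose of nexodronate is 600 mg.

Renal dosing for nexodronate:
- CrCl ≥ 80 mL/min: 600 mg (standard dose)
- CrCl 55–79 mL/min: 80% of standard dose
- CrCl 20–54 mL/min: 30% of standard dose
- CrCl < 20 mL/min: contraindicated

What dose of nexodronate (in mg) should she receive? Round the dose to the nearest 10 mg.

CrCl = (140 − 46) × 93 / (72 × 3.37) × 0.85 = 8742.0 / 242.64 × 0.85 ≈ 30.6 mL/min
CrCl ≈ 31 mL/min → bracket 20–54 mL/min.
30% of 600 mg = 180 mg

180 mg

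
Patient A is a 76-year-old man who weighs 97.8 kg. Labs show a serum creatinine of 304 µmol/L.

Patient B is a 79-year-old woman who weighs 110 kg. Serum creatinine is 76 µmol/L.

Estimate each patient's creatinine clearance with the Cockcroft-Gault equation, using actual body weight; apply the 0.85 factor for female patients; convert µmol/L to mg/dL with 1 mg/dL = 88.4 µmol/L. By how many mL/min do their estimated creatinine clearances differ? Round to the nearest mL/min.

Patient A: SCr = 304 / 88.4 = 3.439 mg/dL
Patient A: CrCl = (140 − 76) × 97.8 / (72 × 3.439) = 6259.2 / 247.61 ≈ 25.3 mL/min
Patient B: SCr = 76 / 88.4 = 0.86 mg/dL
Patient B: CrCl = (140 − 79) × 110 / (72 × 0.86) × 0.85 = 6710.0 / 61.92 × 0.85 ≈ 92.1 mL/min
|25.3 − 92.1| = 66.8 mL/min

67 mL/min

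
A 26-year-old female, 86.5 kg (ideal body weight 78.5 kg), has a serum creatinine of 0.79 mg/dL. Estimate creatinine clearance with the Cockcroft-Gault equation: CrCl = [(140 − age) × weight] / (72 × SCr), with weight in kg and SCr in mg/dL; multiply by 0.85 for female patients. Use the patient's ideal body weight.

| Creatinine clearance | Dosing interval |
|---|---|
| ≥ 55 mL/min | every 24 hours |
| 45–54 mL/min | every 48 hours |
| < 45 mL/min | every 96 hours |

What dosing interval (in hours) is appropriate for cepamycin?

CrCl = (140 − 26) × 78.5 / (72 × 0.79) × 0.85 = 8949.0 / 56.88 × 0.85 ≈ 133.7 mL/min
CrCl ≈ 134 mL/min → bracket ≥ 55 mL/min → every 24 hours.

every 24 hours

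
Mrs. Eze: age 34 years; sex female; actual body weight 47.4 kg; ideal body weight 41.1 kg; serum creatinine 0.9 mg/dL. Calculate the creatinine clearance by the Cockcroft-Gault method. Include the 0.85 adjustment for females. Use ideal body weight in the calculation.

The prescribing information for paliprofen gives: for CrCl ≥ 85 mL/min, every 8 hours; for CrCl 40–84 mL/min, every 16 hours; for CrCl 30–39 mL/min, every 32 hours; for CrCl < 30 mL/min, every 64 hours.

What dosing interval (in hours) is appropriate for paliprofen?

every 16 hours

CrCl = (140 − 34) × 41.1 / (72 × 0.9) × 0.85 = 4356.6 / 64.80 × 0.85 ≈ 57.1 mL/min
CrCl ≈ 57 mL/min → bracket 40–84 mL/min → every 16 hours.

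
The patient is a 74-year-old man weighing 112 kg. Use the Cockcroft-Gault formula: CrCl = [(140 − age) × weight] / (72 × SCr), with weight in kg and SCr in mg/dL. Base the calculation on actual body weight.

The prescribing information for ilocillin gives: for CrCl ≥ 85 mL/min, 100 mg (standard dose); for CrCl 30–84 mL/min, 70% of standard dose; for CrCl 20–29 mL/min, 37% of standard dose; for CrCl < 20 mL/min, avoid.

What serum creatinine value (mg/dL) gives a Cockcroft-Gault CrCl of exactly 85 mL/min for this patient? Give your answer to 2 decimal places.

Standard dose requires CrCl ≥ 85 mL/min.
Set (140 − 74) × 112 / (72 × SCr) = 85
SCr = (140 − 74) × 112 / (72 × 85) = 1.208 mg/dL

1.21 mg/dL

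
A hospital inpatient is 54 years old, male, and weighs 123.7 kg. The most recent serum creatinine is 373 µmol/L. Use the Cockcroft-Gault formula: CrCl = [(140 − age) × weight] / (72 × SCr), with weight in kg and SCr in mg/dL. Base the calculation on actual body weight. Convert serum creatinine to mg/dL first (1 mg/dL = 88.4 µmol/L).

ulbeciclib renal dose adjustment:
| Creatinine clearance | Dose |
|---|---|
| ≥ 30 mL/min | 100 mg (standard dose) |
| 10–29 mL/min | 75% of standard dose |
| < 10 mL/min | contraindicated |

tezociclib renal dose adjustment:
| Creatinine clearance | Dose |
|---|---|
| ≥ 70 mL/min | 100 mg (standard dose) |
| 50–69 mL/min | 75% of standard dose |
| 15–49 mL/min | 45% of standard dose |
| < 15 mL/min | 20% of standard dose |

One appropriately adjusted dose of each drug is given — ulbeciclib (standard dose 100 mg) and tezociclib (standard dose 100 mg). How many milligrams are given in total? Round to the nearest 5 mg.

145 mg

SCr = 373 / 88.4 = 4.219 mg/dL
CrCl = (140 − 54) × 123.7 / (72 × 4.219) = 10638.2 / 303.77 ≈ 35.0 mL/min
CrCl ≈ 35 mL/min.
ulbeciclib: ≥ 30 mL/min → 100% of 100 mg = 100 mg.
tezociclib: 15–49 mL/min → 45% of 100 mg = 45 mg.
Total = 100 + 45 = 145 mg.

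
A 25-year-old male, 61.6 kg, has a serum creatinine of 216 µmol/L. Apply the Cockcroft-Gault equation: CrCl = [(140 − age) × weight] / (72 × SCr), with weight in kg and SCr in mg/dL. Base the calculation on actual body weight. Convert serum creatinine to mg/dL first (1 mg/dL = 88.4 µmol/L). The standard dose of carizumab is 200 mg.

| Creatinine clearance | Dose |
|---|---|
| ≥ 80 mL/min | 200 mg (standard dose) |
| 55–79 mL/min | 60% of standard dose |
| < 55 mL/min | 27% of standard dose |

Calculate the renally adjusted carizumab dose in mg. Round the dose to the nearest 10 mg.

SCr = 216 / 88.4 = 2.443 mg/dL
CrCl = (140 − 25) × 61.6 / (72 × 2.443) = 7084.0 / 175.90 ≈ 40.3 mL/min
CrCl ≈ 40 mL/min → bracket < 55 mL/min.
27% of 200 mg = 54 mg → 50 mg

50 mg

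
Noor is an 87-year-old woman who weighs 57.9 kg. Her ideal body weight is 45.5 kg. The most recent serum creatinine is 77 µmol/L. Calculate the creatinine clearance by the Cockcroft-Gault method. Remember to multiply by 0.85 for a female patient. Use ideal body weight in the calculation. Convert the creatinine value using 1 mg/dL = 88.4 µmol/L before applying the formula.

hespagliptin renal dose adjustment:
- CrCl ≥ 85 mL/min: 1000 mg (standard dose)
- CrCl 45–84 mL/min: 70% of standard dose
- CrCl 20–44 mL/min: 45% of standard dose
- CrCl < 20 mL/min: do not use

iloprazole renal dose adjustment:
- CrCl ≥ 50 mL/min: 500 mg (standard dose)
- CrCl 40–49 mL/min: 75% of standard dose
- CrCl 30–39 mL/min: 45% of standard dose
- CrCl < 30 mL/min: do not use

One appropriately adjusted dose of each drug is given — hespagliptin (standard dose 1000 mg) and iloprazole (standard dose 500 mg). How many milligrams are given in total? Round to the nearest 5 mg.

675 mg

SCr = 77 / 88.4 = 0.871 mg/dL
CrCl = (140 − 87) × 45.5 / (72 × 0.871) × 0.85 = 2411.5 / 62.71 × 0.85 ≈ 32.7 mL/min
CrCl ≈ 33 mL/min.
hespagliptin: 20–44 mL/min → 45% of 1000 mg = 450 mg.
iloprazole: 30–39 mL/min → 45% of 500 mg = 225 mg.
Total = 450 + 225 = 675 mg.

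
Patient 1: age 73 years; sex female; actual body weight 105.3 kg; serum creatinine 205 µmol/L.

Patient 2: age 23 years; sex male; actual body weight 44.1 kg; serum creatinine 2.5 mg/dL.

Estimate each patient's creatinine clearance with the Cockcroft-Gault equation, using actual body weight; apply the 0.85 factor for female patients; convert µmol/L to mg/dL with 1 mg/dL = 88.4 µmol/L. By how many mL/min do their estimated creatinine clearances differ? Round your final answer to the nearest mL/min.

7 mL/min

Patient 1: SCr = 205 / 88.4 = 2.319 mg/dL
Patient 1: CrCl = (140 − 73) × 105.3 / (72 × 2.319) × 0.85 = 7055.1 / 166.97 × 0.85 ≈ 35.9 mL/min
Patient 2: CrCl = (140 − 23) × 44.1 / (72 × 2.5) = 5159.7 / 180.00 ≈ 28.7 mL/min
|35.9 − 28.7| = 7.2 mL/min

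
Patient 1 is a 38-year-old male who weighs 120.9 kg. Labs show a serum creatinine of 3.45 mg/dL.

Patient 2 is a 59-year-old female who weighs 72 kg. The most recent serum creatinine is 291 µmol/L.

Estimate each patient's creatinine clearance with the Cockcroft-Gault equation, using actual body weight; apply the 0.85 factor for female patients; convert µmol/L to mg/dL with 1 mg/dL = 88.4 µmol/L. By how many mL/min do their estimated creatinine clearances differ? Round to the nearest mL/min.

Patient 1: CrCl = (140 − 38) × 120.9 / (72 × 3.45) = 12331.8 / 248.40 ≈ 49.6 mL/min
Patient 2: SCr = 291 / 88.4 = 3.292 mg/dL
Patient 2: CrCl = (140 − 59) × 72 / (72 × 3.292) × 0.85 = 5832.0 / 237.02 × 0.85 ≈ 20.9 mL/min
|49.6 − 20.9| = 28.7 mL/min

29 mL/min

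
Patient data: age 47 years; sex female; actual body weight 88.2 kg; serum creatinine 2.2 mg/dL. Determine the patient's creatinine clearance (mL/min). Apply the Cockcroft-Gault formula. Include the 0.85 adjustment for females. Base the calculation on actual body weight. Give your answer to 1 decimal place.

CrCl = (140 − 47) × 88.2 / (72 × 2.2) × 0.85 = 8202.6 / 158.40 × 0.85 ≈ 44.0 mL/min

44.0 mL/min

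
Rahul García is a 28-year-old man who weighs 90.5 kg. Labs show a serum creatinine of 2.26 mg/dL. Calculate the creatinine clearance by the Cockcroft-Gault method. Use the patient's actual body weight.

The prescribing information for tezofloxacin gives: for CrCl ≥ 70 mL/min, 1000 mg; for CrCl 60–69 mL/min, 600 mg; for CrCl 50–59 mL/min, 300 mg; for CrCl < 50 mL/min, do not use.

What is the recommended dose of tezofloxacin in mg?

CrCl = (140 − 28) × 90.5 / (72 × 2.26) = 10136.0 / 162.72 ≈ 62.3 mL/min
CrCl ≈ 62 mL/min → bracket 60–69 mL/min.
Dose for this bracket: 600 mg.

600 mg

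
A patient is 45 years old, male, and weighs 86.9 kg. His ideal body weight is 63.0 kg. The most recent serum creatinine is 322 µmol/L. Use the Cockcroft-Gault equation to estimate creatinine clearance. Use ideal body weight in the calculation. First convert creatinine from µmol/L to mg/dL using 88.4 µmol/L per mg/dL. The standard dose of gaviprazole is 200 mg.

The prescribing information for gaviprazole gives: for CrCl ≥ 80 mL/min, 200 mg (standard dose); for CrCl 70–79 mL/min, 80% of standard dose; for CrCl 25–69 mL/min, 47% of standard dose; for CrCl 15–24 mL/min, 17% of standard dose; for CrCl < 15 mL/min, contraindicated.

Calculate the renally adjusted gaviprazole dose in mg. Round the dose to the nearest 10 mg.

SCr = 322 / 88.4 = 3.643 mg/dL
CrCl = (140 − 45) × 63 / (72 × 3.643) = 5985.0 / 262.30 ≈ 22.8 mL/min
CrCl ≈ 23 mL/min → bracket 15–24 mL/min.
17% of 200 mg = 34 mg → 30 mg

30 mg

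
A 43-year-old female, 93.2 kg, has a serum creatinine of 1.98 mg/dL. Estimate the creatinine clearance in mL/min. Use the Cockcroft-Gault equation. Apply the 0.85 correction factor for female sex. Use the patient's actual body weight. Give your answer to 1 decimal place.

53.9 mL/min

CrCl = (140 − 43) × 93.2 / (72 × 1.98) × 0.85 = 9040.4 / 142.56 × 0.85 ≈ 53.9 mL/min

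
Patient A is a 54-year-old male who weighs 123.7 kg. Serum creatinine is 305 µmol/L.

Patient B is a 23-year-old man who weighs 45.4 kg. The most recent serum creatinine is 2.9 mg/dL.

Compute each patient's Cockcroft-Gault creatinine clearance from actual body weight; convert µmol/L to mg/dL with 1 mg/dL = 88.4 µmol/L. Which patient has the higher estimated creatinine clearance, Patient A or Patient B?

Patient A: SCr = 305 / 88.4 = 3.45 mg/dL
Patient A: CrCl = (140 − 54) × 123.7 / (72 × 3.45) = 10638.2 / 248.40 ≈ 42.8 mL/min
Patient B: CrCl = (140 − 23) × 45.4 / (72 × 2.9) = 5311.8 / 208.80 ≈ 25.4 mL/min
42.8 vs 25.4 mL/min → Patient A is higher.

Patient A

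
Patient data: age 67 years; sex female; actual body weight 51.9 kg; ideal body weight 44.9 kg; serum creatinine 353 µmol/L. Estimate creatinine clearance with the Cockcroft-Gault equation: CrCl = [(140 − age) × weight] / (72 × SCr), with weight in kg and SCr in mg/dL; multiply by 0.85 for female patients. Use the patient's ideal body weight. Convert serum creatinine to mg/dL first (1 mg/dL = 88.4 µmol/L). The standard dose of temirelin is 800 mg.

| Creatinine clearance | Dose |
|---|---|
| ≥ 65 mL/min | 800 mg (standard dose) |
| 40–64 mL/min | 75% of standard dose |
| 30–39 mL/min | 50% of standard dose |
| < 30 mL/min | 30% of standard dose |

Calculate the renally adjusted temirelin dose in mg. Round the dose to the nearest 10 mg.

SCr = 353 / 88.4 = 3.993 mg/dL
CrCl = (140 − 67) × 44.9 / (72 × 3.993) × 0.85 = 3277.7 / 287.50 × 0.85 ≈ 9.7 mL/min
CrCl ≈ 10 mL/min → bracket < 30 mL/min.
30% of 800 mg = 240 mg

240 mg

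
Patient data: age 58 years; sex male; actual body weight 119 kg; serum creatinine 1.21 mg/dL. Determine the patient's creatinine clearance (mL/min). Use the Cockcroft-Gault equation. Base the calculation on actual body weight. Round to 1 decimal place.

112.0 mL/min

CrCl = (140 − 58) × 119 / (72 × 1.21) = 9758.0 / 87.12 ≈ 112.0 mL/min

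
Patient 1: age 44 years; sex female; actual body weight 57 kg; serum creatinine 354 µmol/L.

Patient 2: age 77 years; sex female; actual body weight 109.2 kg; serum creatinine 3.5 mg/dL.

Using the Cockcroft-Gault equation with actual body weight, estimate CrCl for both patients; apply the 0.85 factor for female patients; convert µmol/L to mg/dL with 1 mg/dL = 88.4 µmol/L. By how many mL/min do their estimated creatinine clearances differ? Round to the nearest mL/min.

7 mL/min

Patient 1: SCr = 354 / 88.4 = 4.005 mg/dL
Patient 1: CrCl = (140 − 44) × 57 / (72 × 4.005) × 0.85 = 5472.0 / 288.36 × 0.85 ≈ 16.1 mL/min
Patient 2: CrCl = (140 − 77) × 109.2 / (72 × 3.5) × 0.85 = 6879.6 / 252.00 × 0.85 ≈ 23.2 mL/min
|16.1 − 23.2| = 7.1 mL/min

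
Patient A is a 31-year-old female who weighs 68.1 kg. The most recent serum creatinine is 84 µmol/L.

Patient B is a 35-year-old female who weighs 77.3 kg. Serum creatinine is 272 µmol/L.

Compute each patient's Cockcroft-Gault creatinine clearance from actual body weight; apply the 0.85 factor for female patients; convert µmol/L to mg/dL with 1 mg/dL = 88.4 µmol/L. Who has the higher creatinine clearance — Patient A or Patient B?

Patient A

Patient A: SCr = 84 / 88.4 = 0.95 mg/dL
Patient A: CrCl = (140 − 31) × 68.1 / (72 × 0.95) × 0.85 = 7422.9 / 68.40 × 0.85 ≈ 92.2 mL/min
Patient B: SCr = 272 / 88.4 = 3.077 mg/dL
Patient B: CrCl = (140 − 35) × 77.3 / (72 × 3.077) × 0.85 = 8116.5 / 221.54 × 0.85 ≈ 31.1 mL/min
92.2 vs 31.1 mL/min → Patient A is higher.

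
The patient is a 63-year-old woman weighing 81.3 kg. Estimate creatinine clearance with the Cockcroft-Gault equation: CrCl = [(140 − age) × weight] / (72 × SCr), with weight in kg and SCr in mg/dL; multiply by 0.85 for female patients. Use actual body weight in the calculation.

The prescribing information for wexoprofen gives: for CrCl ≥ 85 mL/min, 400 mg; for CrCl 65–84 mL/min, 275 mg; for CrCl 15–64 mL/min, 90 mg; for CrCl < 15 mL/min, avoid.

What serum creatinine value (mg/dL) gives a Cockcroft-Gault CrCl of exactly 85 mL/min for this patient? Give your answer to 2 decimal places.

0.87 mg/dL

Standard dose requires CrCl ≥ 85 mL/min.
Set (140 − 63) × 81.3 × 0.85 / (72 × SCr) = 85
SCr = (140 − 63) × 81.3 × 0.85 / (72 × 85) = 0.869 mg/dL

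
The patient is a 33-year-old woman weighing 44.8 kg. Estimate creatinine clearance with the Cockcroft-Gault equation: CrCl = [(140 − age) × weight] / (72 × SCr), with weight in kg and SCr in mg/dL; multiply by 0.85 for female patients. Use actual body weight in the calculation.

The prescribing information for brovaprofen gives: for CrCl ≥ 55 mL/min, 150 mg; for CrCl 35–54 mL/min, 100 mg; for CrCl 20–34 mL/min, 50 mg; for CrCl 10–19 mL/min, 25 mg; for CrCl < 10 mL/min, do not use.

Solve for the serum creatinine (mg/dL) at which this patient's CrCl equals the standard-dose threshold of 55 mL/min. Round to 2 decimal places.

Standard dose requires CrCl ≥ 55 mL/min.
Set (140 − 33) × 44.8 × 0.85 / (72 × SCr) = 55
SCr = (140 − 33) × 44.8 × 0.85 / (72 × 55) = 1.029 mg/dL

1.03 mg/dL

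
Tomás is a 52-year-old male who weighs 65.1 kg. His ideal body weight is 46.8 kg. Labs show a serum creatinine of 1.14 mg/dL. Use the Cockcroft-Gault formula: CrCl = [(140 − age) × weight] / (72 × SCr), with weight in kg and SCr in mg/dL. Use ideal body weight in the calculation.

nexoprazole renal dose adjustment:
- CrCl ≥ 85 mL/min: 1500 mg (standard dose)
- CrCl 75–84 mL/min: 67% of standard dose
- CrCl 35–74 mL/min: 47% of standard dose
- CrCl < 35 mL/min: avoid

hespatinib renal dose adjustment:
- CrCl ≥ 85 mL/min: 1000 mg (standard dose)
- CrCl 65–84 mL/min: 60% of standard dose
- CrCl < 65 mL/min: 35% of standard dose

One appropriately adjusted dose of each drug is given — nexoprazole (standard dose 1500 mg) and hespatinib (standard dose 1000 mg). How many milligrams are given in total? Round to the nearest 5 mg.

CrCl = (140 − 52) × 46.8 / (72 × 1.14) = 4118.4 / 82.08 ≈ 50.2 mL/min
CrCl ≈ 50 mL/min.
nexoprazole: 35–74 mL/min → 47% of 1500 mg = 705 mg.
hespatinib: < 65 mL/min → 35% of 1000 mg = 350 mg.
Total = 705 + 350 = 1055 mg.

1055 mg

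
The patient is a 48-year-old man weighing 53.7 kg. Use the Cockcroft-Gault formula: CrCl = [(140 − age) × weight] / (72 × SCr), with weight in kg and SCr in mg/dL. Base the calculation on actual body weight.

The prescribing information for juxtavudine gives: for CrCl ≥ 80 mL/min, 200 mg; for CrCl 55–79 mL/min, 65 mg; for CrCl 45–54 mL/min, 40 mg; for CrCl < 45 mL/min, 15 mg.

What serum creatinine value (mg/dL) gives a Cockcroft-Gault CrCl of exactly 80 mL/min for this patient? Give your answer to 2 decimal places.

0.86 mg/dL

Standard dose requires CrCl ≥ 80 mL/min.
Set (140 − 48) × 53.7 / (72 × SCr) = 80
SCr = (140 − 48) × 53.7 / (72 × 80) = 0.858 mg/dL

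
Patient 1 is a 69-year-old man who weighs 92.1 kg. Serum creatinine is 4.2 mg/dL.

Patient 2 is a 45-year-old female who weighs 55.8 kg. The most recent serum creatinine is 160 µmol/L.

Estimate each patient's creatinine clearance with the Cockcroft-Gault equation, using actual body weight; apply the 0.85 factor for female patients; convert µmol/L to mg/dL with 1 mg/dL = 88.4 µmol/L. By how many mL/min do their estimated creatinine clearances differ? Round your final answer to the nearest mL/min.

13 mL/min

Patient 1: CrCl = (140 − 69) × 92.1 / (72 × 4.2) = 6539.1 / 302.40 ≈ 21.6 mL/min
Patient 2: SCr = 160 / 88.4 = 1.81 mg/dL
Patient 2: CrCl = (140 − 45) × 55.8 / (72 × 1.81) × 0.85 = 5301.0 / 130.32 × 0.85 ≈ 34.6 mL/min
|21.6 − 34.6| = 13.0 mL/min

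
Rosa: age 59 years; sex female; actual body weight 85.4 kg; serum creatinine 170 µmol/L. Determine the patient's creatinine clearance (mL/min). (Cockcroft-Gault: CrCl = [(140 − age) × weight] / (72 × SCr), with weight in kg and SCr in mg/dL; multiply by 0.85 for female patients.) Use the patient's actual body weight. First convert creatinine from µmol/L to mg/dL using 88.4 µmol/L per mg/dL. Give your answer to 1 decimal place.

SCr = 170 / 88.4 = 1.923 mg/dL
CrCl = (140 − 59) × 85.4 / (72 × 1.923) × 0.85 = 6917.4 / 138.46 × 0.85 ≈ 42.5 mL/min

42.5 mL/min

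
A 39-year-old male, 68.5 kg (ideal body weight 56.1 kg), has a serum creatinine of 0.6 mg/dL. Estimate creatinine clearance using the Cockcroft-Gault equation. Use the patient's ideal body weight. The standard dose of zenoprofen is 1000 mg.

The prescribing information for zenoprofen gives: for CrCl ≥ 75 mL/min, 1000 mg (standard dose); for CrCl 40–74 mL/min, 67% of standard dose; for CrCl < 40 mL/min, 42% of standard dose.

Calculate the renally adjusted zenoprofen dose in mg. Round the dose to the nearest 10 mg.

1000 mg

CrCl = (140 − 39) × 56.1 / (72 × 0.6) = 5666.1 / 43.20 ≈ 131.2 mL/min
CrCl ≈ 131 mL/min → bracket ≥ 75 mL/min.
100% of 1000 mg = 1000 mg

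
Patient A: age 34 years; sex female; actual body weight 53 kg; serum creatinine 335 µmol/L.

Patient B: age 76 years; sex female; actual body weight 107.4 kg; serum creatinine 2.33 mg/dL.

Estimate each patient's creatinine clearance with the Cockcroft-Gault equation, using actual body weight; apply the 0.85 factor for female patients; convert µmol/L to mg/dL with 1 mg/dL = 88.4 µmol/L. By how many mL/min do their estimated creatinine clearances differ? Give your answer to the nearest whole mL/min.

Patient A: SCr = 335 / 88.4 = 3.79 mg/dL
Patient A: CrCl = (140 − 34) × 53 / (72 × 3.79) × 0.85 = 5618.0 / 272.88 × 0.85 ≈ 17.5 mL/min
Patient B: CrCl = (140 − 76) × 107.4 / (72 × 2.33) × 0.85 = 6873.6 / 167.76 × 0.85 ≈ 34.8 mL/min
|17.5 − 34.8| = 17.3 mL/min

17 mL/min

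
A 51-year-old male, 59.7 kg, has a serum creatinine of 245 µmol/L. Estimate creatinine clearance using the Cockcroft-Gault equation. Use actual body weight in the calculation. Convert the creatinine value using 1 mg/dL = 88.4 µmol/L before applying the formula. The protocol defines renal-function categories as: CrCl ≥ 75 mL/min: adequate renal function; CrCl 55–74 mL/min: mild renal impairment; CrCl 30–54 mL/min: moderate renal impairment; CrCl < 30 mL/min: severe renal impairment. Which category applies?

SCr = 245 / 88.4 = 2.771 mg/dL
CrCl = (140 − 51) × 59.7 / (72 × 2.771) = 5313.3 / 199.51 ≈ 26.6 mL/min
27 mL/min falls in the 'severe renal impairment' range.

severe renal impairment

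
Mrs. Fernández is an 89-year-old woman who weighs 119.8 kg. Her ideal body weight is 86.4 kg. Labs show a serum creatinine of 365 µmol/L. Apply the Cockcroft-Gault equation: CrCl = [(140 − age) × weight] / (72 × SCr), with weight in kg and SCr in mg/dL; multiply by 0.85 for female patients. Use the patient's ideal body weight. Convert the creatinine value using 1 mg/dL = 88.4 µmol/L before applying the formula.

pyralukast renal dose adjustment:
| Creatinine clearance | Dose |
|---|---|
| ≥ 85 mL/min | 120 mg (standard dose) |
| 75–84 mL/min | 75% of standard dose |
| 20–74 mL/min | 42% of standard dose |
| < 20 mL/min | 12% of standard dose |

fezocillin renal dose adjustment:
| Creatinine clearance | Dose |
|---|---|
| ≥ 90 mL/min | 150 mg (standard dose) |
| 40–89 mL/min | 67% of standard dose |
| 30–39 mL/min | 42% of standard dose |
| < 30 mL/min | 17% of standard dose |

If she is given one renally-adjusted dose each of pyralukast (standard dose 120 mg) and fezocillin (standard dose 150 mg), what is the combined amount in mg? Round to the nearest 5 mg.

SCr = 365 / 88.4 = 4.129 mg/dL
CrCl = (140 − 89) × 86.4 / (72 × 4.129) × 0.85 = 4406.4 / 297.29 × 0.85 ≈ 12.6 mL/min
CrCl ≈ 13 mL/min.
pyralukast: < 20 mL/min → 12% of 120 mg = 14.4 mg.
fezocillin: < 30 mL/min → 17% of 150 mg = 25.5 mg.
Total = 14.4 + 25.5 = 39.9 mg.

40 mg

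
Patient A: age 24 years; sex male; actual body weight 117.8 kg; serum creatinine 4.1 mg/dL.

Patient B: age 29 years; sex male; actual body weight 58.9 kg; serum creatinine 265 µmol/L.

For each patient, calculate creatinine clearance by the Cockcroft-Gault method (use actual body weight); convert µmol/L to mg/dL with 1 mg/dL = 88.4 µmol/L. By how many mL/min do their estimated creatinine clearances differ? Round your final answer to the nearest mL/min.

16 mL/min

Patient A: CrCl = (140 − 24) × 117.8 / (72 × 4.1) = 13664.8 / 295.20 ≈ 46.3 mL/min
Patient B: SCr = 265 / 88.4 = 2.998 mg/dL
Patient B: CrCl = (140 − 29) × 58.9 / (72 × 2.998) = 6537.9 / 215.86 ≈ 30.3 mL/min
|46.3 − 30.3| = 16.0 mL/min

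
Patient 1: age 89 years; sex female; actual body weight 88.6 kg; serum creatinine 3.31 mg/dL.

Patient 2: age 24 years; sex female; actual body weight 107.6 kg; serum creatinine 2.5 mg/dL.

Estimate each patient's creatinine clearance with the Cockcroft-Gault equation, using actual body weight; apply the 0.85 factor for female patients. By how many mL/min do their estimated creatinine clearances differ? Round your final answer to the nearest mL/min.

Patient 1: CrCl = (140 − 89) × 88.6 / (72 × 3.31) × 0.85 = 4518.6 / 238.32 × 0.85 ≈ 16.1 mL/min
Patient 2: CrCl = (140 − 24) × 107.6 / (72 × 2.5) × 0.85 = 12481.6 / 180.00 × 0.85 ≈ 58.9 mL/min
|16.1 − 58.9| = 42.8 mL/min

43 mL/min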